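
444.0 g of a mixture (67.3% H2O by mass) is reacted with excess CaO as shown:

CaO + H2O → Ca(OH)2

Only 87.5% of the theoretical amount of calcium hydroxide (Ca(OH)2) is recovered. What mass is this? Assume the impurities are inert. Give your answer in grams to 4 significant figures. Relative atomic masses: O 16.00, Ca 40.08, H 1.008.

1075 g

Pure H2O available = 444.0 g × 0.673 = 298.81 g.
M(H2O) = 2(1.008) + 16.00 = 18.016 g/mol.
M(Ca(OH)2) = 40.08 + 2(16.00) + 2(1.008) = 74.096 g/mol.
n(H2O) = 298.81 g / 18.016 g/mol = 16.586 mol.
From the equation the H2O:Ca(OH)2 mole ratio is 1:1, so n(Ca(OH)2) = 16.586 × 1/1 = 16.586 mol.
Mass of Ca(OH)2 = 16.586 mol × 74.096 g/mol = 1229.0 g.
Actual mass collected = 1229.0 g × 0.875 = 1075.3 g.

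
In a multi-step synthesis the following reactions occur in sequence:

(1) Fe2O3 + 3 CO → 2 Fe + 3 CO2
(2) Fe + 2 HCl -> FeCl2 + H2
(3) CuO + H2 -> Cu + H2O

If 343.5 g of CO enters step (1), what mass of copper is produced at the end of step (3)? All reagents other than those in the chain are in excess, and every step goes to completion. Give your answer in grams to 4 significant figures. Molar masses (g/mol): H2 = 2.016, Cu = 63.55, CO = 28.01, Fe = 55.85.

519.6 g

n(CO) = 343.5 / 28.01 = 12.263 mol.
Reaction (1): CO→Fe ratio 3:2 ⇒ n(Fe) = 8.1757 mol.
Reaction (2): Fe→H2 ratio 1:1 ⇒ n(H2) = 8.1757 mol.
Reaction (3): H2→Cu ratio 1:1 ⇒ n(Cu) = 8.1757 mol.
Mass of Cu = 8.1757 × 63.55 = 519.56 g.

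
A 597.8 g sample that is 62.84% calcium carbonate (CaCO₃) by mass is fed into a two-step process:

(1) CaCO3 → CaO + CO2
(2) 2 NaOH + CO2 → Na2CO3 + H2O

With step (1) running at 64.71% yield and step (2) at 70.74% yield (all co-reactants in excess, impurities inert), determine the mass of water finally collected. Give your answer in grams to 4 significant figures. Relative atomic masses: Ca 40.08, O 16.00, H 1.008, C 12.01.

30.95 g

Pure CaCO3 = 597.8 × 0.6284 = 375.66 g.
M(CaCO3) = 40.08 + 12.01 + 3(16.00) = 100.09 g/mol.
M(H2O) = 2(1.008) + 16.00 = 18.016 g/mol.
n(CaCO3) = 375.66 / 100.09 = 3.7532 mol.
Step 1 (CaCO3:CO2 = 1:1): theoretical n(CO2) = 3.7532 mol; at 64.71% yield, n(CO2) = 2.4287 mol.
Step 2 (CO2:H2O = 1:1): theoretical n(H2O) = 2.4287 mol, so theoretical mass = 2.4287 × 18.016 = 43.755 g.
At 70.74% yield, actual mass of H2O = 43.755 × 0.7074 = 30.953 g.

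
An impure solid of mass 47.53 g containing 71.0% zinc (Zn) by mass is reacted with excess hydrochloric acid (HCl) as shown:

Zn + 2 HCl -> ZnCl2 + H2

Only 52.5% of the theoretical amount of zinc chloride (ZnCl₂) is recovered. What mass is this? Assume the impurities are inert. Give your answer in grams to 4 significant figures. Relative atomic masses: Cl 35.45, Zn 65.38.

36.93 g

Pure Zn available = 47.53 g × 0.710 = 33.746 g.
M(Zn) = 65.38 g/mol.
M(ZnCl2) = 65.38 + 2(35.45) = 136.28 g/mol.
n(Zn) = 33.746 g / 65.38 g/mol = 0.51616 mol.
From the equation the Zn:ZnCl2 mole ratio is 1:1, so n(ZnCl2) = 0.51616 × 1/1 = 0.51616 mol.
Mass of ZnCl2 = 0.51616 mol × 136.28 g/mol = 70.342 g.
Actual mass collected = 70.342 g × 0.525 = 36.929 g.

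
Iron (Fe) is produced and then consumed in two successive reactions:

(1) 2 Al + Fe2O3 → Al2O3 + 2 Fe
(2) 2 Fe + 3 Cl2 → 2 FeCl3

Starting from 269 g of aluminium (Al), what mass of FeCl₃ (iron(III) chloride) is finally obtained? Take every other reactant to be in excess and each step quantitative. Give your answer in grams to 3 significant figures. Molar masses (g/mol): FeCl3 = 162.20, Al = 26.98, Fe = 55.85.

1620 g

n(Al) = 269.0 / 26.98 = 9.970 mol.
Step 1 gives a 2:2 ratio of Al to Fe, so n(Fe) = 9.970 mol.
In step 2 the Fe:FeCl3 ratio is 2:2, so n(FeCl3) = 9.970 mol.
Mass of FeCl3 = 9.970 × 162.20 = 1617 g.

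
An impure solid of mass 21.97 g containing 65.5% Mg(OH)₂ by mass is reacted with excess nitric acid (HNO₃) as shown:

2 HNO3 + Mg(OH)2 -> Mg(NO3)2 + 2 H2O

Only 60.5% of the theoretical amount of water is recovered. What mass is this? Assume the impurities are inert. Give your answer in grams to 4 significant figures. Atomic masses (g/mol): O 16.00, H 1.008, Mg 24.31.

Pure Mg(OH)2 available = 21.97 g × 0.655 = 14.390 g.
M(Mg(OH)2) = 24.31 + 2(16.00) + 2(1.008) = 58.326 g/mol.
M(H2O) = 2(1.008) + 16.00 = 18.016 g/mol.
n(Mg(OH)2) = 14.390 g / 58.326 g/mol = 0.24672 mol.
From the equation the Mg(OH)2:H2O mole ratio is 1:2, so n(H2O) = 0.24672 × 2/1 = 0.49345 mol.
Mass of H2O = 0.49345 mol × 18.016 g/mol = 8.8899 g.
Actual mass collected = 8.8899 g × 0.605 = 5.3784 g.

5.378 g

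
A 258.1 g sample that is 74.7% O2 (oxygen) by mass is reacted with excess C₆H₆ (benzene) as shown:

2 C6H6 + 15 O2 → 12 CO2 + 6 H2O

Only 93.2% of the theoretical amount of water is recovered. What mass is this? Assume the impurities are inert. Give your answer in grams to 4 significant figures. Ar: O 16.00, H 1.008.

40.47 g

Pure O2 available = 258.1 g × 0.747 = 192.80 g.
M(O2) = 2(16.00) = 32.00 g/mol.
M(H2O) = 2(1.008) + 16.00 = 18.016 g/mol.
n(O2) = 192.80 g / 32.00 g/mol = 6.0250 mol.
From the equation the O2:H2O mole ratio is 15:6, so n(H2O) = 6.0250 × 6/15 = 2.4100 mol.
Mass of H2O = 2.4100 mol × 18.016 g/mol = 43.419 g.
Actual mass collected = 43.419 g × 0.932 = 40.466 g.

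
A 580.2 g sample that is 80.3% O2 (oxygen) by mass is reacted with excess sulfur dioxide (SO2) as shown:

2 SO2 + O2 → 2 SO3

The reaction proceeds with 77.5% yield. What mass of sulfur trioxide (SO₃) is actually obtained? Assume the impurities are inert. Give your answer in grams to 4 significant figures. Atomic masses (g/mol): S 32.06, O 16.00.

Pure O2 available = 580.2 g × 0.803 = 465.90 g.
M(O2) = 2(16.00) = 32.00 g/mol.
M(SO3) = 32.06 + 3(16.00) = 80.06 g/mol.
n(O2) = 465.90 g / 32.00 g/mol = 14.559 mol.
From the equation the O2:SO3 mole ratio is 1:2, so n(SO3) = 14.559 × 2/1 = 29.119 mol.
Mass of SO3 = 29.119 mol × 80.06 g/mol = 2331.3 g.
Actual mass collected = 2331.3 g × 0.775 = 1806.7 g.

1807 g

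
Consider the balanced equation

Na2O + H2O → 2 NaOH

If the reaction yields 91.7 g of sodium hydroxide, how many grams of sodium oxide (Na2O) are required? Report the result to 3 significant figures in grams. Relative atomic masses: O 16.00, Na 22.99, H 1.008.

M(NaOH) = 22.99 + 16.00 + 1.008 = 39.998 g/mol.
M(Na2O) = 2(22.99) + 16.00 = 61.98 g/mol.
n(NaOH) = 91.70 g / 39.998 g/mol = 2.293 mol.
From the equation the NaOH:Na2O mole ratio is 2:1, so n(Na2O) = 2.293 × 1/2 = 1.146 mol.
Mass of Na2O = 1.146 mol × 61.98 g/mol = 71.05 g.

71.0 g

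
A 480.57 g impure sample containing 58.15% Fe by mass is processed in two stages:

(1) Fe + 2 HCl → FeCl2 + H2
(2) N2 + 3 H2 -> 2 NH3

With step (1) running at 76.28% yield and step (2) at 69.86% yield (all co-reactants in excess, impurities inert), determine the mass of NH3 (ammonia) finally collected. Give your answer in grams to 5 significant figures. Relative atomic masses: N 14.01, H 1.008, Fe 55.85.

30.279 g

Pure Fe = 480.57 × 0.5815 = 279.451 g.
M(Fe) = 55.85 g/mol.
M(NH3) = 14.01 + 3(1.008) = 17.034 g/mol.
n(Fe) = 279.451 / 55.85 = 5.00361 mol.
Step 1 (Fe:H2 = 1:1): theoretical n(H2) = 5.00361 mol; at 76.28% yield, n(H2) = 3.81675 mol.
Step 2 (H2:NH3 = 3:2): theoretical n(NH3) = 2.54450 mol, so theoretical mass = 2.54450 × 17.034 = 43.3430 g.
At 69.86% yield, actual mass of NH3 = 43.3430 × 0.6986 = 30.2794 g.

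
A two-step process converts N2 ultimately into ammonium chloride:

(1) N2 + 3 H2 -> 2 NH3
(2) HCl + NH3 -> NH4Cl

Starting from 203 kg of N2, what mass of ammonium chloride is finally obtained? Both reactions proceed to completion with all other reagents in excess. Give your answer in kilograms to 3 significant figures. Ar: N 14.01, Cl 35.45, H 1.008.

775 kg

M(N2) = 2(14.01) = 28.02 g/mol.
M(NH4Cl) = 14.01 + 4(1.008) + 35.45 = 53.492 g/mol.
203 kg = 203000 g.
n(N2) = 203000 / 28.02 = 7245 mol.
Step 1 gives a 1:2 ratio of N2 to NH3, so n(NH3) = 14490 mol.
In step 2 the NH3:NH4Cl ratio is 1:1, so n(NH4Cl) = 14490 mol.
Mass of NH4Cl = 14490 × 53.492 = 775100 g = 775 kg.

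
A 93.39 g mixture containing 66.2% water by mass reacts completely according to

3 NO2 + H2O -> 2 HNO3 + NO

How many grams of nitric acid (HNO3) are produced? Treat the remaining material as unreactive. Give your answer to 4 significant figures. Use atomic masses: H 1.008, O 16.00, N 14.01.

Mass of pure H2O = 93.39 g × 0.662 = 61.824 g.
M(H2O) = 2(1.008) + 16.00 = 18.016 g/mol.
M(HNO3) = 1.008 + 14.01 + 3(16.00) = 63.018 g/mol.
n(H2O) = 61.824 g / 18.016 g/mol = 3.4316 mol.
From the equation the H2O:HNO3 mole ratio is 1:2, so n(HNO3) = 3.4316 × 2/1 = 6.8633 mol.
Mass of HNO3 = 6.8633 mol × 63.018 g/mol = 432.51 g.

432.5 g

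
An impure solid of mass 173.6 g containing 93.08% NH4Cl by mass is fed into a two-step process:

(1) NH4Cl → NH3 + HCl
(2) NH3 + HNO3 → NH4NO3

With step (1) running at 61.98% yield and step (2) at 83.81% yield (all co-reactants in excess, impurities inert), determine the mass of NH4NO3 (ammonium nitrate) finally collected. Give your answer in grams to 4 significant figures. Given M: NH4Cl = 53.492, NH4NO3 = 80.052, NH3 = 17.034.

125.6 g

Pure NH4Cl = 173.6 × 0.9308 = 161.59 g.
n(NH4Cl) = 161.59 / 53.492 = 3.0208 mol.
Step 1 (NH4Cl:NH3 = 1:1): theoretical n(NH3) = 3.0208 mol; at 61.98% yield, n(NH3) = 1.8723 mol.
Step 2 (NH3:NH4NO3 = 1:1): theoretical n(NH4NO3) = 1.8723 mol, so theoretical mass = 1.8723 × 80.052 = 149.88 g.
At 83.81% yield, actual mass of NH4NO3 = 149.88 × 0.8381 = 125.61 g.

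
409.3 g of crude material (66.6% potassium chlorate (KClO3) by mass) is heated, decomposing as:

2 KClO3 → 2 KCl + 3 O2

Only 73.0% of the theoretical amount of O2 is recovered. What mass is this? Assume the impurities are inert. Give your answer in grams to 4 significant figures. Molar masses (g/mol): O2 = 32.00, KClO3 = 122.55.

Pure KClO3 available = 409.3 g × 0.666 = 272.59 g.
n(KClO3) = 272.59 g / 122.55 g/mol = 2.2243 mol.
From the equation the KClO3:O2 mole ratio is 2:3, so n(O2) = 2.2243 × 3/2 = 3.3365 mol.
Mass of O2 = 3.3365 mol × 32.00 g/mol = 106.77 g.
Actual mass collected = 106.77 g × 0.730 = 77.941 g.

77.94 g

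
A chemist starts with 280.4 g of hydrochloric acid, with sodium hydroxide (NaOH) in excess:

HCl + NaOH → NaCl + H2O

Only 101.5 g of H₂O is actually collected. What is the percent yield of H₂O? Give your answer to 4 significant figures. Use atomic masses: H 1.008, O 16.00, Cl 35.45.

73.25 %

M(HCl) = 1.008 + 35.45 = 36.458 g/mol.
M(H2O) = 2(1.008) + 16.00 = 18.016 g/mol.
n(HCl) = 280.40 g / 36.458 g/mol = 7.6910 mol.
From the equation the HCl:H2O mole ratio is 1:1, so n(H2O) = 7.6910 × 1/1 = 7.6910 mol.
Mass of H2O = 7.6910 mol × 18.016 g/mol = 138.56 g.
This is the theoretical yield. Percent yield = 101.5 g / 138.56 g × 100% = 73.253%.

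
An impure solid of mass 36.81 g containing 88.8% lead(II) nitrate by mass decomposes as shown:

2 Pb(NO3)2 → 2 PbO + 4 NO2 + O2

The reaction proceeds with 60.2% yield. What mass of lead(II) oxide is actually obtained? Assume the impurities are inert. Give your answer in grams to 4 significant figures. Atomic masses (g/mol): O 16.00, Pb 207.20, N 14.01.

Pure Pb(NO3)2 available = 36.81 g × 0.888 = 32.687 g.
M(Pb(NO3)2) = 207.20 + 2(14.01) + 6(16.00) = 331.22 g/mol.
M(PbO) = 207.20 + 16.00 = 223.20 g/mol.
n(Pb(NO3)2) = 32.687 g / 331.22 g/mol = 0.098688 mol.
From the equation the Pb(NO3)2:PbO mole ratio is 2:2, so n(PbO) = 0.098688 × 2/2 = 0.098688 mol.
Mass of PbO = 0.098688 mol × 223.20 g/mol = 22.027 g.
Actual mass collected = 22.027 g × 0.602 = 13.260 g.

13.26 g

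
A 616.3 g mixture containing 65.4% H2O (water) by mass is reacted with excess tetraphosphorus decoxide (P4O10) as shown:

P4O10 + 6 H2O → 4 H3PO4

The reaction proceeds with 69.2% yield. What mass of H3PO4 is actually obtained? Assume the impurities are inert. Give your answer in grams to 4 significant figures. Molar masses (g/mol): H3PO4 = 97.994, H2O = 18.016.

Pure H2O available = 616.3 g × 0.654 = 403.06 g.
n(H2O) = 403.06 g / 18.016 g/mol = 22.372 mol.
From the equation the H2O:H3PO4 mole ratio is 6:4, so n(H3PO4) = 22.372 × 4/6 = 14.915 mol.
Mass of H3PO4 = 14.915 mol × 97.994 g/mol = 1461.6 g.
Actual mass collected = 1461.6 g × 0.692 = 1011.4 g.

1011 g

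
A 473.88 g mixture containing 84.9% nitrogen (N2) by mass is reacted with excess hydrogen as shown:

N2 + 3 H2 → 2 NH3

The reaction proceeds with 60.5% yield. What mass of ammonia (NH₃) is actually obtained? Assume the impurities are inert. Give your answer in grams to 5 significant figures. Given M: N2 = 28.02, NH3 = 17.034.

Pure N2 available = 473.88 g × 0.849 = 402.324 g.
n(N2) = 402.324 g / 28.02 g/mol = 14.3585 mol.
From the equation the N2:NH3 mole ratio is 1:2, so n(NH3) = 14.3585 × 2/1 = 28.7169 mol.
Mass of NH3 = 28.7169 mol × 17.034 g/mol = 489.164 g.
Actual mass collected = 489.164 g × 0.605 = 295.944 g.

295.94 g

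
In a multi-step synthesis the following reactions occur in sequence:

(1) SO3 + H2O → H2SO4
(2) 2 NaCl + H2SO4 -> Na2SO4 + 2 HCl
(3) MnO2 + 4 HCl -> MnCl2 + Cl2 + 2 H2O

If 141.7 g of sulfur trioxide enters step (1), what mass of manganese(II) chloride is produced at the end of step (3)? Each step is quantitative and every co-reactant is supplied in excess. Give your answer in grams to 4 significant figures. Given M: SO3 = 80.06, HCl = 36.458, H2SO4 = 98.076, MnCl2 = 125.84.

111.4 g

n(SO3) = 141.7 / 80.06 = 1.7699 mol.
Reaction (1): SO3→H2SO4 ratio 1:1 ⇒ n(H2SO4) = 1.7699 mol.
Reaction (2): H2SO4→HCl ratio 1:2 ⇒ n(HCl) = 3.5398 mol.
Reaction (3): HCl→MnCl2 ratio 4:1 ⇒ n(MnCl2) = 0.88496 mol.
Mass of MnCl2 = 0.88496 × 125.84 = 111.36 g.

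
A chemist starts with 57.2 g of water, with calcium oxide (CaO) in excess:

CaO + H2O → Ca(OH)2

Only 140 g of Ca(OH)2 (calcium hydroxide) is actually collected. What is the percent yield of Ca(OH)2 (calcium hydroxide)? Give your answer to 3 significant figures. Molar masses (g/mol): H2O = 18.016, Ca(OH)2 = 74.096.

n(H2O) = 57.20 g / 18.016 g/mol = 3.175 mol.
From the equation the H2O:Ca(OH)2 mole ratio is 1:1, so n(Ca(OH)2) = 3.175 × 1/1 = 3.175 mol.
Mass of Ca(OH)2 = 3.175 mol × 74.096 g/mol = 235.3 g.
This is the theoretical yield. Percent yield = 140 g / 235.3 g × 100% = 59.51%.

59.5 %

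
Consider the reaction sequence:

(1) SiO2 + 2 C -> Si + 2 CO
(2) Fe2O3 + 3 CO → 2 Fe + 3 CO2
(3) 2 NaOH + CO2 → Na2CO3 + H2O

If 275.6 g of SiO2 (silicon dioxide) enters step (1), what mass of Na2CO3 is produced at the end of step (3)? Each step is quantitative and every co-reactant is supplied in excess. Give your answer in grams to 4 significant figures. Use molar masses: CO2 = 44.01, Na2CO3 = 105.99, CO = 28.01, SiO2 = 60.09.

n(SiO2) = 275.6 / 60.09 = 4.5865 mol.
Reaction (1): SiO2→CO ratio 1:2 ⇒ n(CO) = 9.1729 mol.
Reaction (2): CO→CO2 ratio 3:3 ⇒ n(CO2) = 9.1729 mol.
Reaction (3): CO2→Na2CO3 ratio 1:1 ⇒ n(Na2CO3) = 9.1729 mol.
Mass of Na2CO3 = 9.1729 × 105.99 = 972.24 g.

972.2 g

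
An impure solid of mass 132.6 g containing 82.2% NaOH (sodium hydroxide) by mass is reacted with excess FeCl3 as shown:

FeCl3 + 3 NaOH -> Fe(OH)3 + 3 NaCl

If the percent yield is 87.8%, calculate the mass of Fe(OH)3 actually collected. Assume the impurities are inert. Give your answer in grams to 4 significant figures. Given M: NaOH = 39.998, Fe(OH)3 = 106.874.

Pure NaOH available = 132.6 g × 0.822 = 109.00 g.
n(NaOH) = 109.00 g / 39.998 g/mol = 2.7251 mol.
From the equation the NaOH:Fe(OH)3 mole ratio is 3:1, so n(Fe(OH)3) = 2.7251 × 1/3 = 0.90836 mol.
Mass of Fe(OH)3 = 0.90836 mol × 106.874 g/mol = 97.080 g.
Actual mass collected = 97.080 g × 0.878 = 85.236 g.

85.24 g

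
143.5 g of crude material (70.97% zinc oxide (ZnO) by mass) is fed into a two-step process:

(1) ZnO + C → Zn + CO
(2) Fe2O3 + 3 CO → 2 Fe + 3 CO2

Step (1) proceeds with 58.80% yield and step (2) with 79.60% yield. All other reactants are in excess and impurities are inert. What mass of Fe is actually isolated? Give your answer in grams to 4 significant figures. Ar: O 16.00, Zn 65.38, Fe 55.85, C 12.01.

Pure ZnO = 143.5 × 0.7097 = 101.84 g.
M(ZnO) = 65.38 + 16.00 = 81.38 g/mol.
M(Fe) = 55.85 g/mol.
n(ZnO) = 101.84 / 81.38 = 1.2514 mol.
Step 1 (ZnO:CO = 1:1): theoretical n(CO) = 1.2514 mol; at 58.80% yield, n(CO) = 0.73585 mol.
Step 2 (CO:Fe = 3:2): theoretical n(Fe) = 0.49056 mol, so theoretical mass = 0.49056 × 55.85 = 27.398 g.
At 79.60% yield, actual mass of Fe = 27.398 × 0.7960 = 21.809 g.

21.81 g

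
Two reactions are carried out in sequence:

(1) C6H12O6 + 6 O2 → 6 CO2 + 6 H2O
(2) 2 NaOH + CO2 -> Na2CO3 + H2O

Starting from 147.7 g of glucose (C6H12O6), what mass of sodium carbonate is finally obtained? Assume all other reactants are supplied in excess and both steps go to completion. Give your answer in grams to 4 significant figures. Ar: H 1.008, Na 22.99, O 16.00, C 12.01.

521.4 g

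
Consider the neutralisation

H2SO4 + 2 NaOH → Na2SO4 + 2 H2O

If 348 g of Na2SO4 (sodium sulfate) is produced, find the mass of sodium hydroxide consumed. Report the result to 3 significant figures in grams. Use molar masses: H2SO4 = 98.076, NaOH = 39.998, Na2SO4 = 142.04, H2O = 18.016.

196 g

n(Na2SO4) = 348.0 g / 142.04 g/mol = 2.450 mol.
From the equation the Na2SO4:NaOH mole ratio is 1:2, so n(NaOH) = 2.450 × 2/1 = 4.900 mol.
Mass of NaOH = 4.900 mol × 39.998 g/mol = 196.0 g.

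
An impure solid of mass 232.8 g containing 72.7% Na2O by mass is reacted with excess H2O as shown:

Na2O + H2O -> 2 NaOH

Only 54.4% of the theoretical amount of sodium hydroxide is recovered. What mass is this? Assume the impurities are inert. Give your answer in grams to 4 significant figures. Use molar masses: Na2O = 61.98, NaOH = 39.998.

118.8 g

Pure Na2O available = 232.8 g × 0.727 = 169.25 g.
n(Na2O) = 169.25 g / 61.98 g/mol = 2.7306 mol.
From the equation the Na2O:NaOH mole ratio is 1:2, so n(NaOH) = 2.7306 × 2/1 = 5.4613 mol.
Mass of NaOH = 5.4613 mol × 39.998 g/mol = 218.44 g.
Actual mass collected = 218.44 g × 0.544 = 118.83 g.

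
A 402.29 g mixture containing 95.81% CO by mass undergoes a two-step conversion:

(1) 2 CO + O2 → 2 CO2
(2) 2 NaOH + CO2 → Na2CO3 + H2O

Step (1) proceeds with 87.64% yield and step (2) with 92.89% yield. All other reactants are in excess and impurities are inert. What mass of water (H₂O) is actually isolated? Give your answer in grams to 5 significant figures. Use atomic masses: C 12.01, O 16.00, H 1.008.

201.82 g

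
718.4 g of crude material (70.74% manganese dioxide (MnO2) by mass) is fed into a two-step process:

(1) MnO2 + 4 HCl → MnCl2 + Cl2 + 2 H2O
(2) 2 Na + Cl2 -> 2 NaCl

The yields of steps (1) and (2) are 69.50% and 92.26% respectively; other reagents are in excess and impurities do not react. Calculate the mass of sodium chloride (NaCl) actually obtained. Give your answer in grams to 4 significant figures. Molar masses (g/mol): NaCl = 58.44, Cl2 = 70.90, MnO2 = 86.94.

438.1 g

Pure MnO2 = 718.4 × 0.7074 = 508.20 g.
n(MnO2) = 508.20 / 86.94 = 5.8454 mol.
Step 1 (MnO2:Cl2 = 1:1): theoretical n(Cl2) = 5.8454 mol; at 69.50% yield, n(Cl2) = 4.0625 mol.
Step 2 (Cl2:NaCl = 1:2): theoretical n(NaCl) = 8.1251 mol, so theoretical mass = 8.1251 × 58.44 = 474.83 g.
At 92.26% yield, actual mass of NaCl = 474.83 × 0.9226 = 438.08 g.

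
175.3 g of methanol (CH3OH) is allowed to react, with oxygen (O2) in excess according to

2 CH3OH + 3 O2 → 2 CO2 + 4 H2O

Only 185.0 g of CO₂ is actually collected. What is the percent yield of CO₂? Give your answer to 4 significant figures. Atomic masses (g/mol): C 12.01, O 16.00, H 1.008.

M(CH3OH) = 12.01 + 4(1.008) + 16.00 = 32.042 g/mol.
M(CO2) = 12.01 + 2(16.00) = 44.01 g/mol.
n(CH3OH) = 175.30 g / 32.042 g/mol = 5.4709 mol.
From the equation the CH3OH:CO2 mole ratio is 2:2, so n(CO2) = 5.4709 × 2/2 = 5.4709 mol.
Mass of CO2 = 5.4709 mol × 44.01 g/mol = 240.78 g.
This is the theoretical yield. Percent yield = 185.0 g / 240.78 g × 100% = 76.835%.

76.83 %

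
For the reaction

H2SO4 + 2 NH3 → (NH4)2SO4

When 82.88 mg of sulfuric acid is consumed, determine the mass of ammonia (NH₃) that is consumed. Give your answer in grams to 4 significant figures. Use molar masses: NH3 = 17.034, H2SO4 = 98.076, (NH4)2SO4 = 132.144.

Convert: 82.88 mg = 0.082880 g.
n(H2SO4) = 0.082880 g / 98.076 g/mol = 0.00084506 mol.
From the equation the H2SO4:NH3 mole ratio is 1:2, so n(NH3) = 0.00084506 × 2/1 = 0.0016901 mol.
Mass of NH3 = 0.0016901 mol × 17.034 g/mol = 0.028789 g.

0.02879 g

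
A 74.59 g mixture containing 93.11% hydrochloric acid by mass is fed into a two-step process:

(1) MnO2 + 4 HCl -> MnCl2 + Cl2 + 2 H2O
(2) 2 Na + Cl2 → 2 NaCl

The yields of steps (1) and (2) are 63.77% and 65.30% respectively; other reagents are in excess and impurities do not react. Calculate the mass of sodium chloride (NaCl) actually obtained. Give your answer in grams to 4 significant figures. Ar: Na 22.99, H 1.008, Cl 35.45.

Pure HCl = 74.59 × 0.9311 = 69.451 g.
M(HCl) = 1.008 + 35.45 = 36.458 g/mol.
M(NaCl) = 22.99 + 35.45 = 58.44 g/mol.
n(HCl) = 69.451 / 36.458 = 1.9050 mol.
Step 1 (HCl:Cl2 = 4:1): theoretical n(Cl2) = 0.47624 mol; at 63.77% yield, n(Cl2) = 0.30370 mol.
Step 2 (Cl2:NaCl = 1:2): theoretical n(NaCl) = 0.60739 mol, so theoretical mass = 0.60739 × 58.44 = 35.496 g.
At 65.30% yield, actual mass of NaCl = 35.496 × 0.6530 = 23.179 g.

23.18 g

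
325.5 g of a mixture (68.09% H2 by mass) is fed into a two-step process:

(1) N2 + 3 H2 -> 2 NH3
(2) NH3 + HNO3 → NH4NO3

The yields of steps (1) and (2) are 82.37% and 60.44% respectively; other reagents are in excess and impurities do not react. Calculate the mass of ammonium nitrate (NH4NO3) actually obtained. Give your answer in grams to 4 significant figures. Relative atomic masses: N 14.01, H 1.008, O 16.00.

Pure H2 = 325.5 × 0.6809 = 221.63 g.
M(H2) = 2(1.008) = 2.016 g/mol.
M(NH4NO3) = 2(14.01) + 4(1.008) + 3(16.00) = 80.052 g/mol.
n(H2) = 221.63 / 2.016 = 109.94 mol.
Step 1 (H2:NH3 = 3:2): theoretical n(NH3) = 73.291 mol; at 82.37% yield, n(NH3) = 60.370 mol.
Step 2 (NH3:NH4NO3 = 1:1): theoretical n(NH4NO3) = 60.370 mol, so theoretical mass = 60.370 × 80.052 = 4832.7 g.
At 60.44% yield, actual mass of NH4NO3 = 4832.7 × 0.6044 = 2920.9 g.

2921 g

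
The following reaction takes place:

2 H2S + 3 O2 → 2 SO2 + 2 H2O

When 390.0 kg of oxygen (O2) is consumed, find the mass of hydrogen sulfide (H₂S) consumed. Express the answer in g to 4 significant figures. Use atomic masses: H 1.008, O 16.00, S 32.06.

276900 g

M(O2) = 2(16.00) = 32.00 g/mol.
M(H2S) = 2(1.008) + 32.06 = 34.076 g/mol.
Convert: 390.0 kg = 390000 g.
n(O2) = 390000 g / 32.00 g/mol = 12188 mol.
From the equation the O2:H2S mole ratio is 3:2, so n(H2S) = 12188 × 2/3 = 8125.0 mol.
Mass of H2S = 8125.0 mol × 34.076 g/mol = 276870 g.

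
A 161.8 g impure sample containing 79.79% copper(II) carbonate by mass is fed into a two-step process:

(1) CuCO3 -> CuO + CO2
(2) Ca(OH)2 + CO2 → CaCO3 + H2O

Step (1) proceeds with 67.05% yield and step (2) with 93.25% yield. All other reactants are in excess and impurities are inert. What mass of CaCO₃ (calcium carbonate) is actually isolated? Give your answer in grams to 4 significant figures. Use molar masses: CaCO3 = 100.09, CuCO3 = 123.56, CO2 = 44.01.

Pure CuCO3 = 161.8 × 0.7979 = 129.10 g.
n(CuCO3) = 129.10 / 123.56 = 1.0448 mol.
Step 1 (CuCO3:CO2 = 1:1): theoretical n(CO2) = 1.0448 mol; at 67.05% yield, n(CO2) = 0.70056 mol.
Step 2 (CO2:CaCO3 = 1:1): theoretical n(CaCO3) = 0.70056 mol, so theoretical mass = 0.70056 × 100.09 = 70.119 g.
At 93.25% yield, actual mass of CaCO3 = 70.119 × 0.9325 = 65.386 g.

65.39 g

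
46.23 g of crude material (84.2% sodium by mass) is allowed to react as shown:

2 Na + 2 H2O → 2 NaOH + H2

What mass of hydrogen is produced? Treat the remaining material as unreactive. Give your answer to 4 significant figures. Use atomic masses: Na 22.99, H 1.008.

1.707 g

Mass of pure Na = 46.23 g × 0.842 = 38.926 g.
M(Na) = 22.99 g/mol.
M(H2) = 2(1.008) = 2.016 g/mol.
n(Na) = 38.926 g / 22.99 g/mol = 1.6932 mol.
From the equation the Na:H2 mole ratio is 2:1, so n(H2) = 1.6932 × 1/2 = 0.84658 mol.
Mass of H2 = 0.84658 mol × 2.016 g/mol = 1.7067 g.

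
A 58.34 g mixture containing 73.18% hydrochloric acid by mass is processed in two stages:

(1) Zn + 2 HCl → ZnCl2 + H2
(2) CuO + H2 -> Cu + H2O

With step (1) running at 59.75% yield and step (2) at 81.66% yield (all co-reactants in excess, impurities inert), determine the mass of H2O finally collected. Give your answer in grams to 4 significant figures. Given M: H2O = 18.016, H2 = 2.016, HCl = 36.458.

5.147 g

Pure HCl = 58.34 × 0.7318 = 42.693 g.
n(HCl) = 42.693 / 36.458 = 1.1710 mol.
Step 1 (HCl:H2 = 2:1): theoretical n(H2) = 0.58551 mol; at 59.75% yield, n(H2) = 0.34984 mol.
Step 2 (H2:H2O = 1:1): theoretical n(H2O) = 0.34984 mol, so theoretical mass = 0.34984 × 18.016 = 6.3028 g.
At 81.66% yield, actual mass of H2O = 6.3028 × 0.8166 = 5.1469 g.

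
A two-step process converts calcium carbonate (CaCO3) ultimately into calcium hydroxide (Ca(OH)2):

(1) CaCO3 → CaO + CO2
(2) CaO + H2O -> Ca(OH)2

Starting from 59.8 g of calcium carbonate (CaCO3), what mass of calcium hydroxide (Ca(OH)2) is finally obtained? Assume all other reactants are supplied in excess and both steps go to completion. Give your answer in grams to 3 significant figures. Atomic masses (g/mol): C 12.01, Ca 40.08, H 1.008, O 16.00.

M(CaCO3) = 40.08 + 12.01 + 3(16.00) = 100.09 g/mol.
M(Ca(OH)2) = 40.08 + 2(16.00) + 2(1.008) = 74.096 g/mol.
n(CaCO3) = 59.80 / 100.09 = 0.5975 mol.
Step 1 gives a 1:1 ratio of CaCO3 to CaO, so n(CaO) = 0.5975 mol.
In step 2 the CaO:Ca(OH)2 ratio is 1:1, so n(Ca(OH)2) = 0.5975 mol.
Mass of Ca(OH)2 = 0.5975 × 74.096 = 44.27 g.

44.3 g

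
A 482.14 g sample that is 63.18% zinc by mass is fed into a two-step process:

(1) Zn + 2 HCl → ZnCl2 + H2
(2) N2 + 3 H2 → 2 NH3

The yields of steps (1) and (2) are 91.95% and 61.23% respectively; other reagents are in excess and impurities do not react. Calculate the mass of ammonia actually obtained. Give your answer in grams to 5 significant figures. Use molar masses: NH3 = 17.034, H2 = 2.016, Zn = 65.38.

Pure Zn = 482.14 × 0.6318 = 304.616 g.
n(Zn) = 304.616 / 65.38 = 4.65916 mol.
Step 1 (Zn:H2 = 1:1): theoretical n(H2) = 4.65916 mol; at 91.95% yield, n(H2) = 4.28410 mol.
Step 2 (H2:NH3 = 3:2): theoretical n(NH3) = 2.85607 mol, so theoretical mass = 2.85607 × 17.034 = 48.6502 g.
At 61.23% yield, actual mass of NH3 = 48.6502 × 0.6123 = 29.7885 g.

29.789 g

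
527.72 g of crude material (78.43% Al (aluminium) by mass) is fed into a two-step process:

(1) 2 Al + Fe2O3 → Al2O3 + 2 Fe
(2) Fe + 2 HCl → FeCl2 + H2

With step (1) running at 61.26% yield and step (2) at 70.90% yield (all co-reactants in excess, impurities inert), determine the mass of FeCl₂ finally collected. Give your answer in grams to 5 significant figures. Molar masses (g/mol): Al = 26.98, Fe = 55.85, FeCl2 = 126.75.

844.53 g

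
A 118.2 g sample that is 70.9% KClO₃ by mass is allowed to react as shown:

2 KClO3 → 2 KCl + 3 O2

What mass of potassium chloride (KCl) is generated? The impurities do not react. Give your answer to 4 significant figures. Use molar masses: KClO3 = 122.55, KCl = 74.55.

Mass of pure KClO3 = 118.2 g × 0.709 = 83.804 g.
n(KClO3) = 83.804 g / 122.55 g/mol = 0.68383 mol.
From the equation the KClO3:KCl mole ratio is 2:2, so n(KCl) = 0.68383 × 2/2 = 0.68383 mol.
Mass of KCl = 0.68383 mol × 74.55 g/mol = 50.980 g.

50.98 g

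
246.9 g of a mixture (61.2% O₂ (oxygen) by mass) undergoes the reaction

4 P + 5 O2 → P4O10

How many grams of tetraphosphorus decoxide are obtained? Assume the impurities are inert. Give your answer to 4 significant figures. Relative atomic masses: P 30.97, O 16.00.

268.1 g

Mass of pure O2 = 246.9 g × 0.612 = 151.10 g.
M(O2) = 2(16.00) = 32.00 g/mol.
M(P4O10) = 4(30.97) + 10(16.00) = 283.88 g/mol.
n(O2) = 151.10 g / 32.00 g/mol = 4.7220 mol.
From the equation the O2:P4O10 mole ratio is 5:1, so n(P4O10) = 4.7220 × 1/5 = 0.94439 mol.
Mass of P4O10 = 0.94439 mol × 283.88 g/mol = 268.09 g.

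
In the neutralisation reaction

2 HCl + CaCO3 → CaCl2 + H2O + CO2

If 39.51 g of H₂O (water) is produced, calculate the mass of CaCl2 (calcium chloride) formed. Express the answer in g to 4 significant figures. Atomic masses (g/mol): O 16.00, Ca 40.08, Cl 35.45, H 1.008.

M(H2O) = 2(1.008) + 16.00 = 18.016 g/mol.
M(CaCl2) = 40.08 + 2(35.45) = 110.98 g/mol.
n(H2O) = 39.510 g / 18.016 g/mol = 2.1931 mol.
From the equation the H2O:CaCl2 mole ratio is 1:1, so n(CaCl2) = 2.1931 × 1/1 = 2.1931 mol.
Mass of CaCl2 = 2.1931 mol × 110.98 g/mol = 243.38 g.

243.4 g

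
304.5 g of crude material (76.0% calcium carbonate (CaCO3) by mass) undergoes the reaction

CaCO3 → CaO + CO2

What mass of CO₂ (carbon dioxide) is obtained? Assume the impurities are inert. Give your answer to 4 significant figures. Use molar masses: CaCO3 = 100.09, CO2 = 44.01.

101.8 g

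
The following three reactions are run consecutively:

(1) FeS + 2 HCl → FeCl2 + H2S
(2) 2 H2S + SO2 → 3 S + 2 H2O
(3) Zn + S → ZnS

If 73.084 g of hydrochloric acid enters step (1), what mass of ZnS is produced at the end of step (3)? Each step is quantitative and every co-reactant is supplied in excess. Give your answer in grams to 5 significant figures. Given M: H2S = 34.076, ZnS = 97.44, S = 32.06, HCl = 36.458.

146.50 g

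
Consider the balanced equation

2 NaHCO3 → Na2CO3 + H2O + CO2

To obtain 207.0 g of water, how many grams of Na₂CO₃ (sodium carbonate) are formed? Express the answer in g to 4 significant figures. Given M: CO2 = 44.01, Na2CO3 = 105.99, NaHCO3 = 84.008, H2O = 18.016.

1218 g

n(H2O) = 207.00 g / 18.016 g/mol = 11.490 mol.
From the equation the H2O:Na2CO3 mole ratio is 1:1, so n(Na2CO3) = 11.490 × 1/1 = 11.490 mol.
Mass of Na2CO3 = 11.490 mol × 105.99 g/mol = 1217.8 g.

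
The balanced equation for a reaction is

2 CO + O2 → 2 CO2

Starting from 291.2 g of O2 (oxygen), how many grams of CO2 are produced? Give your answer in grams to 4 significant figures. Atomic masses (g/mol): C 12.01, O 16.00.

801.0 g

M(O2) = 2(16.00) = 32.00 g/mol.
M(CO2) = 12.01 + 2(16.00) = 44.01 g/mol.
n(O2) = 291.20 g / 32.00 g/mol = 9.1000 mol.
From the equation the O2:CO2 mole ratio is 1:2, so n(CO2) = 9.1000 × 2/1 = 18.200 mol.
Mass of CO2 = 18.200 mol × 44.01 g/mol = 800.98 g.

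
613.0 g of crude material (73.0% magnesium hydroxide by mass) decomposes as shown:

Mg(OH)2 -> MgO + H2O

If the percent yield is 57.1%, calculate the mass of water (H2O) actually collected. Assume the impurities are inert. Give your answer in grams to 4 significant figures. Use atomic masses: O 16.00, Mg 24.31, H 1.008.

78.93 g

Pure Mg(OH)2 available = 613.0 g × 0.730 = 447.49 g.
M(Mg(OH)2) = 24.31 + 2(16.00) + 2(1.008) = 58.326 g/mol.
M(H2O) = 2(1.008) + 16.00 = 18.016 g/mol.
n(Mg(OH)2) = 447.49 g / 58.326 g/mol = 7.6722 mol.
From the equation the Mg(OH)2:H2O mole ratio is 1:1, so n(H2O) = 7.6722 × 1/1 = 7.6722 mol.
Mass of H2O = 7.6722 mol × 18.016 g/mol = 138.22 g.
Actual mass collected = 138.22 g × 0.571 = 78.925 g.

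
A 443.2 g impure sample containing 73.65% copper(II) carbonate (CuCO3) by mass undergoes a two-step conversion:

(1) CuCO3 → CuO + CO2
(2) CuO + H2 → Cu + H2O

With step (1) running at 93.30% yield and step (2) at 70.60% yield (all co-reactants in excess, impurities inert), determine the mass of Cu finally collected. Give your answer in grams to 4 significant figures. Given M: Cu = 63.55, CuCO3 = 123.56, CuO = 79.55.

Pure CuCO3 = 443.2 × 0.7365 = 326.42 g.
n(CuCO3) = 326.42 / 123.56 = 2.6418 mol.
Step 1 (CuCO3:CuO = 1:1): theoretical n(CuO) = 2.6418 mol; at 93.30% yield, n(CuO) = 2.4648 mol.
Step 2 (CuO:Cu = 1:1): theoretical n(Cu) = 2.4648 mol, so theoretical mass = 2.4648 × 63.55 = 156.64 g.
At 70.60% yield, actual mass of Cu = 156.64 × 0.7060 = 110.59 g.

110.6 g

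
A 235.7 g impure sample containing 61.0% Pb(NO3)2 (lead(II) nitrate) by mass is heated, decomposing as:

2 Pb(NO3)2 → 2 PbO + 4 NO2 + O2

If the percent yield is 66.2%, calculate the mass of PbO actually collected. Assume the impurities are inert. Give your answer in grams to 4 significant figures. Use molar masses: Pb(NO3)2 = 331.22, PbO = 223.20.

64.14 g

Pure Pb(NO3)2 available = 235.7 g × 0.610 = 143.78 g.
n(Pb(NO3)2) = 143.78 g / 331.22 g/mol = 0.43408 mol.
From the equation the Pb(NO3)2:PbO mole ratio is 2:2, so n(PbO) = 0.43408 × 2/2 = 0.43408 mol.
Mass of PbO = 0.43408 mol × 223.20 g/mol = 96.887 g.
Actual mass collected = 96.887 g × 0.662 = 64.139 g.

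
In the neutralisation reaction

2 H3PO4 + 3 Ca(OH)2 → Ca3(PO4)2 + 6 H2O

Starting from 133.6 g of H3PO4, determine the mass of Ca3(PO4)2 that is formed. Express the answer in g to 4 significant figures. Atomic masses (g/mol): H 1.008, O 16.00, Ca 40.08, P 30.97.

M(H3PO4) = 3(1.008) + 30.97 + 4(16.00) = 97.994 g/mol.
M(Ca3(PO4)2) = 3(40.08) + 2(30.97) + 8(16.00) = 310.18 g/mol.
n(H3PO4) = 133.60 g / 97.994 g/mol = 1.3633 mol.
From the equation the H3PO4:Ca3(PO4)2 mole ratio is 2:1, so n(Ca3(PO4)2) = 1.3633 × 1/2 = 0.68167 mol.
Mass of Ca3(PO4)2 = 0.68167 mol × 310.18 g/mol = 211.44 g.

211.4 g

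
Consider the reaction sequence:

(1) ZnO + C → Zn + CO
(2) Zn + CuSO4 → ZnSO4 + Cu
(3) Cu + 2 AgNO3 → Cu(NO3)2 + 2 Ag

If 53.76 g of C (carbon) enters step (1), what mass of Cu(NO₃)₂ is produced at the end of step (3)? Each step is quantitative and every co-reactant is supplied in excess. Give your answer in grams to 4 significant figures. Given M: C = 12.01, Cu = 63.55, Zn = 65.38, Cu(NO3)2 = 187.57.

n(C) = 53.76 / 12.01 = 4.4763 mol.
Reaction (1): C→Zn ratio 1:1 ⇒ n(Zn) = 4.4763 mol.
Reaction (2): Zn→Cu ratio 1:1 ⇒ n(Cu) = 4.4763 mol.
Reaction (3): Cu→Cu(NO3)2 ratio 1:1 ⇒ n(Cu(NO3)2) = 4.4763 mol.
Mass of Cu(NO3)2 = 4.4763 × 187.57 = 839.61 g.

839.6 g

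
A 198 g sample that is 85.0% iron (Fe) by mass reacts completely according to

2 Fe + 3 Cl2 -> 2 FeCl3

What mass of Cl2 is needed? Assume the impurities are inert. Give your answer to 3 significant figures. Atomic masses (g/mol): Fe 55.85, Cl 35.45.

Mass of pure Fe = 198 g × 0.850 = 168.3 g.
M(Fe) = 55.85 g/mol.
M(Cl2) = 2(35.45) = 70.90 g/mol.
n(Fe) = 168.3 g / 55.85 g/mol = 3.013 mol.
From the equation the Fe:Cl2 mole ratio is 2:3, so n(Cl2) = 3.013 × 3/2 = 4.520 mol.
Mass of Cl2 = 4.520 mol × 70.90 g/mol = 320.5 g.

320 g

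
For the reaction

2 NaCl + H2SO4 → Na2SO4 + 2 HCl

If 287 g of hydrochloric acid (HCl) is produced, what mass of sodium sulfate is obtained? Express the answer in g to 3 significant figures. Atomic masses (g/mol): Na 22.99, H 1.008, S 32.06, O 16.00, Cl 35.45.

559 g

M(HCl) = 1.008 + 35.45 = 36.458 g/mol.
M(Na2SO4) = 2(22.99) + 32.06 + 4(16.00) = 142.04 g/mol.
n(HCl) = 287.0 g / 36.458 g/mol = 7.872 mol.
From the equation the HCl:Na2SO4 mole ratio is 2:1, so n(Na2SO4) = 7.872 × 1/2 = 3.936 mol.
Mass of Na2SO4 = 3.936 mol × 142.04 g/mol = 559.1 g.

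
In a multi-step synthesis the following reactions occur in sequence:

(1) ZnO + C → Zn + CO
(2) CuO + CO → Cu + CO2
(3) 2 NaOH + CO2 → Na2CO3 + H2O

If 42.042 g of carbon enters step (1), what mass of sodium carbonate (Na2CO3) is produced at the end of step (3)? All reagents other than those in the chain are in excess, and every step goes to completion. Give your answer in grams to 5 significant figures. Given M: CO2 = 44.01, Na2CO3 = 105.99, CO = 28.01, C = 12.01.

371.03 g

n(C) = 42.042 / 12.01 = 3.50058 mol.
Reaction (1): C→CO ratio 1:1 ⇒ n(CO) = 3.50058 mol.
Reaction (2): CO→CO2 ratio 1:1 ⇒ n(CO2) = 3.50058 mol.
Reaction (3): CO2→Na2CO3 ratio 1:1 ⇒ n(Na2CO3) = 3.50058 mol.
Mass of Na2CO3 = 3.50058 × 105.99 = 371.027 g.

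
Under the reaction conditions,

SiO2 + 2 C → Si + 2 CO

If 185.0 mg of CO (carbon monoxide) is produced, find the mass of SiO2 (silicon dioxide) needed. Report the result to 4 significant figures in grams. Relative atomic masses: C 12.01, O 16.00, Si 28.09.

M(CO) = 12.01 + 16.00 = 28.01 g/mol.
M(SiO2) = 28.09 + 2(16.00) = 60.09 g/mol.
Convert: 185.0 mg = 0.18500 g.
n(CO) = 0.18500 g / 28.01 g/mol = 0.0066048 mol.
From the equation the CO:SiO2 mole ratio is 2:1, so n(SiO2) = 0.0066048 × 1/2 = 0.0033024 mol.
Mass of SiO2 = 0.0033024 mol × 60.09 g/mol = 0.19844 g.

0.1984 g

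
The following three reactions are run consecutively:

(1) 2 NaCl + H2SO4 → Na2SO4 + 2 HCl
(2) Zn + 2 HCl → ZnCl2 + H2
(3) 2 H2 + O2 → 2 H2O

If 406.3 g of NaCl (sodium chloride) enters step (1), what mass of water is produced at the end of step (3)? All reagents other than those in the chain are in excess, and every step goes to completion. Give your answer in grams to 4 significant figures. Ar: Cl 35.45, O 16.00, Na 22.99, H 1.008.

M(NaCl) = 22.99 + 35.45 = 58.44 g/mol.
M(H2O) = 2(1.008) + 16.00 = 18.016 g/mol.
n(NaCl) = 406.3 / 58.44 = 6.9524 mol.
Reaction (1): NaCl→HCl ratio 2:2 ⇒ n(HCl) = 6.9524 mol.
Reaction (2): HCl→H2 ratio 2:1 ⇒ n(H2) = 3.4762 mol.
Reaction (3): H2→H2O ratio 2:2 ⇒ n(H2O) = 3.4762 mol.
Mass of H2O = 3.4762 × 18.016 = 62.627 g.

62.63 g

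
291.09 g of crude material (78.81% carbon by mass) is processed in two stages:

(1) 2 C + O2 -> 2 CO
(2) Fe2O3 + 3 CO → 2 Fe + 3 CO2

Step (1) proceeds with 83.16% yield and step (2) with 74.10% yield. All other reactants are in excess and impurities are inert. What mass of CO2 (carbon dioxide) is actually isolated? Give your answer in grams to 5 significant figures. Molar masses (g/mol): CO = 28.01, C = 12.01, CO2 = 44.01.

518.02 g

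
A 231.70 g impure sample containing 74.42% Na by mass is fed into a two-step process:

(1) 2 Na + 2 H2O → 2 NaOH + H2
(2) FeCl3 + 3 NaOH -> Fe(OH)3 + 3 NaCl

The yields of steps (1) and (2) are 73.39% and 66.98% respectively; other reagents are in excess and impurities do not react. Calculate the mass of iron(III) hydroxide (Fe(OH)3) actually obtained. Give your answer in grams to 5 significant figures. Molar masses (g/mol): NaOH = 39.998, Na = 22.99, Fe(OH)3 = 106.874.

131.34 g

Pure Na = 231.70 × 0.7442 = 172.431 g.
n(Na) = 172.431 / 22.99 = 7.50027 mol.
Step 1 (Na:NaOH = 2:2): theoretical n(NaOH) = 7.50027 mol; at 73.39% yield, n(NaOH) = 5.50445 mol.
Step 2 (NaOH:Fe(OH)3 = 3:1): theoretical n(Fe(OH)3) = 1.83482 mol, so theoretical mass = 1.83482 × 106.874 = 196.094 g.
At 66.98% yield, actual mass of Fe(OH)3 = 196.094 × 0.6698 = 131.344 g.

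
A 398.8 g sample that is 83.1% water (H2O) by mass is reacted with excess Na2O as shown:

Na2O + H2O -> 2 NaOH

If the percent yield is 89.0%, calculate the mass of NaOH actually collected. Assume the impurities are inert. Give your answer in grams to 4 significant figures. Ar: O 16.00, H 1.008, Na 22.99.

1310 g

Pure H2O available = 398.8 g × 0.831 = 331.40 g.
M(H2O) = 2(1.008) + 16.00 = 18.016 g/mol.
M(NaOH) = 22.99 + 16.00 + 1.008 = 39.998 g/mol.
n(H2O) = 331.40 g / 18.016 g/mol = 18.395 mol.
From the equation the H2O:NaOH mole ratio is 1:2, so n(NaOH) = 18.395 × 2/1 = 36.790 mol.
Mass of NaOH = 36.790 mol × 39.998 g/mol = 1471.5 g.
Actual mass collected = 1471.5 g × 0.890 = 1309.7 g.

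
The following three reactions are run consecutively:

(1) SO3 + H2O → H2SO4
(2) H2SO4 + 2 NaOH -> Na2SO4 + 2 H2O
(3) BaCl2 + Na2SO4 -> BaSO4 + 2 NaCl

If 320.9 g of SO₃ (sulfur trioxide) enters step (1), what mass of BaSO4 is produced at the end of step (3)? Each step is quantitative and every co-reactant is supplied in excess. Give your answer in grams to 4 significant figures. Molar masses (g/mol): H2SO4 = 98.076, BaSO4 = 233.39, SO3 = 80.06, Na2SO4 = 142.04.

n(SO3) = 320.9 / 80.06 = 4.0082 mol.
Reaction (1): SO3→H2SO4 ratio 1:1 ⇒ n(H2SO4) = 4.0082 mol.
Reaction (2): H2SO4→Na2SO4 ratio 1:1 ⇒ n(Na2SO4) = 4.0082 mol.
Reaction (3): Na2SO4→BaSO4 ratio 1:1 ⇒ n(BaSO4) = 4.0082 mol.
Mass of BaSO4 = 4.0082 × 233.39 = 935.48 g.

935.5 g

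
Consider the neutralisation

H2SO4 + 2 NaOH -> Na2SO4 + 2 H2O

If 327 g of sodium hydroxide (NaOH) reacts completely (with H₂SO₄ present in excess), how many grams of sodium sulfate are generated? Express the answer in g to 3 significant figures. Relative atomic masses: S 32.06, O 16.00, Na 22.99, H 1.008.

M(NaOH) = 22.99 + 16.00 + 1.008 = 39.998 g/mol.
M(Na2SO4) = 2(22.99) + 32.06 + 4(16.00) = 142.04 g/mol.
n(NaOH) = 327.0 g / 39.998 g/mol = 8.175 mol.
From the equation the NaOH:Na2SO4 mole ratio is 2:1, so n(Na2SO4) = 8.175 × 1/2 = 4.088 mol.
Mass of Na2SO4 = 4.088 mol × 142.04 g/mol = 580.6 g.

581 g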